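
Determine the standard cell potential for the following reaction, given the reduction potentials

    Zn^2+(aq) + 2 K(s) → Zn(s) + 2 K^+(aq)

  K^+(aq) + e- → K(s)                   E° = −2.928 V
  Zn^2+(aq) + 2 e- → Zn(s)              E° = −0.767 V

+2.161 V

Zn^2+(aq) gains electrons, so the Zn²⁺/Zn couple is the cathode; the K⁺/K couple is the anode.
E°cell = E°(cathode) − E°(anode) = −0.767 − (−2.928) = +2.161 V.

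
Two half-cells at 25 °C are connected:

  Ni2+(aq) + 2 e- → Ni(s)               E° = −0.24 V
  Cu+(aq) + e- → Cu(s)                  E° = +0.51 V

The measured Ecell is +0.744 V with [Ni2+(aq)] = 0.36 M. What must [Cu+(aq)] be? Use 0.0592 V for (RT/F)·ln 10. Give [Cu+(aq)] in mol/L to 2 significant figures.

0.48 M

With Cu⁺/Cu at the cathode and Ni²⁺/Ni at the anode, E°cell = +0.51 − (−0.24) = +0.75 V (n = 2).
Since E = E° − (0.0592/n)·log Q, log Q = n(E° − E)/0.0592 = 0.203.
Balancing electrons gives 2 Cu+(aq) + Ni(s) → 2 Cu(s) + Ni2+(aq); thus Q = [Ni2+(aq)] / [Cu+(aq)]^2.
Solving for the unknown gives log [Cu+(aq)] = −0.323, so [Cu+(aq)] ≈ 0.48 M.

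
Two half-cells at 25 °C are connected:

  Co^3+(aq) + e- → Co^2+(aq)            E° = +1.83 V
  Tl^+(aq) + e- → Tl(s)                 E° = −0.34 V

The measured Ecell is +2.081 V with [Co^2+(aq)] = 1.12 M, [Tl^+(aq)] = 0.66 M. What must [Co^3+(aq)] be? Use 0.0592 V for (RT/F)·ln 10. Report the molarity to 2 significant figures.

0.023 M

With Co³⁺/Co²⁺ at the cathode and Tl⁺/Tl at the anode, E°cell = +1.83 − (−0.34) = +2.17 V (n = 1).
From the Nernst equation, log Q = n(E° − E)/0.0592 = 1·(+2.17 − (+2.081))/0.0592 = 1.503.
Balancing electrons gives Co^3+(aq) + Tl(s) → Co^2+(aq) + Tl^+(aq); thus Q = ([Co^2+(aq)]·[Tl^+(aq)]) / [Co^3+(aq)].
Solving for the unknown gives log [Co^3+(aq)] = −1.634, so [Co^3+(aq)] ≈ 0.023 M.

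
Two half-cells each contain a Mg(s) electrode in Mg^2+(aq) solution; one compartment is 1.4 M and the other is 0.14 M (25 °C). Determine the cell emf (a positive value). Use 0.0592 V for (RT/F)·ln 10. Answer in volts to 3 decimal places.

For a concentration cell E°cell = 0, since both electrodes use the same couple.
The compartment with the higher Mg^2+(aq) concentration (1.4 M) acts as the cathode; ions are reduced there and produced at the dilute (0.14 M) anode.
With n = 2, Ecell = −(0.0592/2)·log([dilute]/[conc]) = −(0.0592/2)·log(0.14/1.4) = +0.030 V.

0.030 V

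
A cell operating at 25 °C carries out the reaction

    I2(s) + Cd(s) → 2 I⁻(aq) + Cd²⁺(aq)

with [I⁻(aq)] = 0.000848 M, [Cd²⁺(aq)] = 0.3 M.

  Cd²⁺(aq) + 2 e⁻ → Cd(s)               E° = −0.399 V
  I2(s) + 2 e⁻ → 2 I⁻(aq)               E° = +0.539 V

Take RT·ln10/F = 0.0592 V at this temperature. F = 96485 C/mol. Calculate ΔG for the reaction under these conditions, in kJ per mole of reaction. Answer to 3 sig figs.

The standard cell potential is +0.539 − (−0.399) = +0.938 V, with n = 2 electrons in the balanced equation.
Q = [I⁻(aq)]^2·[Cd²⁺(aq)] = 2.16×10^−7, so log Q = −6.666 and E = +0.938 − (0.0592/2)(−6.666) = +1.1353 V.
Then ΔG = −nFE = −2 × 96485 × +1.1353 J/mol = −219 kJ/mol.

−219 kJ/mol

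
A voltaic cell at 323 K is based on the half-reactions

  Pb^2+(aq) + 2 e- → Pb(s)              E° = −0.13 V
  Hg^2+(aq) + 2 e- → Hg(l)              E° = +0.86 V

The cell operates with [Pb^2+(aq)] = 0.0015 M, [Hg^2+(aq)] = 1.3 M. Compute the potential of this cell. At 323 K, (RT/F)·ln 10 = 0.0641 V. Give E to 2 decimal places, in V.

+1.08 V

The Hg²⁺/Hg couple has the more positive E°, so it is the cathode; Pb²⁺/Pb is the anode.
The standard potential is +0.86 − (−0.13) = +0.99 V and the balanced reaction transfers n = 2 electrons.
The balanced reaction is Hg^2+(aq) + Pb(s) → Hg(l) + Pb^2+(aq), so Q = [Pb^2+(aq)] / [Hg^2+(aq)] = 0.00115 and log Q = −2.938.
E = E° − (0.0641/n)·log Q = +0.99 − (0.0641/2)(−2.938) = +1.08 V.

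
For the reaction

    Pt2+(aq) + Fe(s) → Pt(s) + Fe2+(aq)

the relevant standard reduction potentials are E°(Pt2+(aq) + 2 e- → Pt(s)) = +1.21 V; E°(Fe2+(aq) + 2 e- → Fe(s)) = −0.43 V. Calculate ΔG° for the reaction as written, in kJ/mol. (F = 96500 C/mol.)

−317 kJ/mol

In the reaction as written Pt2+(aq) is reduced, so the Pt²⁺/Pt couple is the cathode and Fe²⁺/Fe is the anode.
E°cell = +1.21 − (−0.43) = +1.64 V; balancing electrons gives n = 2.
ΔG° = −nFE°cell = −(2)(96500)(+1.64) J/mol = −317 kJ/mol.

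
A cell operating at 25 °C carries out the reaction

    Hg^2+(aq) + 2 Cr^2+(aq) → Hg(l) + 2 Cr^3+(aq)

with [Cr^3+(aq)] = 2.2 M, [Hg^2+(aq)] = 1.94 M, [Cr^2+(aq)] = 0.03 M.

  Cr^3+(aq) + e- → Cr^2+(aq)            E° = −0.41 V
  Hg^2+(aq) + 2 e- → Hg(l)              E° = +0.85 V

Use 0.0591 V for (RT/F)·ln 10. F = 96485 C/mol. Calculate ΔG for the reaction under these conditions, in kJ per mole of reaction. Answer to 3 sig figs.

−224 kJ/mol

With Hg²⁺/Hg reduced at the cathode, E°cell = +0.85 − (−0.41) = +1.26 V and n = 2.
The reaction quotient is [Cr^3+(aq)]^2 / ([Hg^2+(aq)]·[Cr^2+(aq)]^2) = 2.77×10^3; by Nernst, E = +1.26 − (0.0591/2)(3.443) = +1.1583 V.
ΔG = −nFE = −(2)(96485)(+1.1583) J/mol = −224 kJ/mol.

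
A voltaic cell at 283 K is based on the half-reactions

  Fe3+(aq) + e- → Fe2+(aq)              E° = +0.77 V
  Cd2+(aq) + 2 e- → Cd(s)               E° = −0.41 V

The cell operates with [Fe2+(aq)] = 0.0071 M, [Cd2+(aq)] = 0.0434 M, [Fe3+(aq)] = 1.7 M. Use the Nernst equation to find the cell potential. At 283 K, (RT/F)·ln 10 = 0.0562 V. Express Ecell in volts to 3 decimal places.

+1.352 V

Since E°(Fe³⁺/Fe²⁺) > E°(Cd²⁺/Cd), Fe³⁺/Fe²⁺ serves as the cathode.
The standard potential is +0.77 − (−0.41) = +1.18 V and the balanced reaction transfers n = 2 electrons.
The balanced reaction is 2 Fe3+(aq) + Cd(s) → 2 Fe2+(aq) + Cd2+(aq), so Q = ([Fe2+(aq)]^2·[Cd2+(aq)]) / [Fe3+(aq)]^2 = 7.57×10^−7 and log Q = −6.121.
E = E° − (0.0562/n)·log Q = +1.18 − (0.0562/2)(−6.121) = +1.352 V.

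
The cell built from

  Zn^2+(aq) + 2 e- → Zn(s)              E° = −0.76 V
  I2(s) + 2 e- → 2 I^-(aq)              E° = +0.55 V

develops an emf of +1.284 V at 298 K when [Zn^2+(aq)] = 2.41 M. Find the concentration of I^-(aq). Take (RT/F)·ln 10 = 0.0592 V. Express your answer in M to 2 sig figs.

The I₂/I⁻ couple has the larger reduction potential, so it is the cathode: E°cell = +0.55 − (−0.76) = +1.31 V and n = 2.
Rearranging E = E° − (0.0592/n)·log Q gives log Q = 2(+1.31 − (+1.284))/0.0592 = 0.878.
For I2(s) + Zn(s) → 2 I^-(aq) + Zn^2+(aq), the reaction quotient is Q = [I^-(aq)]^2·[Zn^2+(aq)].
Substituting the known concentrations and solving, log [I^-(aq)] = 0.248 and [I^-(aq)] = 1.8 M.

1.8 M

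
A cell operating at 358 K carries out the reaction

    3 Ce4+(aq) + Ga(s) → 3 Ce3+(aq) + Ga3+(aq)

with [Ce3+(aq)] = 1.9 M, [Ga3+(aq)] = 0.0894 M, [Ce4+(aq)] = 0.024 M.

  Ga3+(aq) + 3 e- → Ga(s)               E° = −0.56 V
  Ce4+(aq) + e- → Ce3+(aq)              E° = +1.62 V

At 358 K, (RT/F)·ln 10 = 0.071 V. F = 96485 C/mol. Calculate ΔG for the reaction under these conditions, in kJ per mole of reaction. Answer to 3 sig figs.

With Ce⁴⁺/Ce³⁺ reduced at the cathode, E°cell = +1.62 − (−0.56) = +2.18 V and n = 3.
Here Q = ([Ce3+(aq)]^3·[Ga3+(aq)]) / [Ce4+(aq)]^3 = 4.44×10^4 (log Q = 4.647), giving E = +2.18 − (0.071/3)·(4.647) = +2.0700 V.
ΔG = −nFE = −(3)(96485)(+2.0700) J/mol = −599 kJ/mol.

−599 kJ/mol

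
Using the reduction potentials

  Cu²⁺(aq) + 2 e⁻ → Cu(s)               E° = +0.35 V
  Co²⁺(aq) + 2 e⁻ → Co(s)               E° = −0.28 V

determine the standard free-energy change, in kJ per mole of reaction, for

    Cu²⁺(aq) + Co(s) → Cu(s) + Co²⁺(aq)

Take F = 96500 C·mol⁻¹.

−122 kJ/mol

In the reaction as written Cu²⁺(aq) is reduced, so the Cu²⁺/Cu couple is the cathode and Co²⁺/Co is the anode.
E°cell = +0.35 − (−0.28) = +0.63 V; balancing electrons gives n = 2.
ΔG° = −nFE°cell = −(2)(96500)(+0.63) J/mol = −122 kJ/mol.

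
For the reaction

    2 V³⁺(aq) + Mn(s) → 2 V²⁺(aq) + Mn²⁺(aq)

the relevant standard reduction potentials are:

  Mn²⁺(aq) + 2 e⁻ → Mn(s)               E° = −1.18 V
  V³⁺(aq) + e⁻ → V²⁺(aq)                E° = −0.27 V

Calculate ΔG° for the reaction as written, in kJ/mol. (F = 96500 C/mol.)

−176 kJ/mol

In the reaction as written V³⁺(aq) is reduced, so the V³⁺/V²⁺ couple is the cathode and Mn²⁺/Mn is the anode.
E°cell = −0.27 − (−1.18) = +0.91 V; balancing electrons gives n = 2.
ΔG° = −nFE°cell = −(2)(96500)(+0.91) J/mol = −176 kJ/mol.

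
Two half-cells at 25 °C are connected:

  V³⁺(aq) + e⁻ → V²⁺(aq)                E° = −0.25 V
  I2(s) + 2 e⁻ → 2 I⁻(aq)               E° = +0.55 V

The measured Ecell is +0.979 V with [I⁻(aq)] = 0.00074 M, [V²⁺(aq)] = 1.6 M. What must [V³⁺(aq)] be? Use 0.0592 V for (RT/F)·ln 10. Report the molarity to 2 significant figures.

2.0 M

The I₂/I⁻ couple has the larger reduction potential, so it is the cathode: E°cell = +0.55 − (−0.25) = +0.80 V and n = 2.
Rearranging E = E° − (0.0592/n)·log Q gives log Q = 2(+0.80 − (+0.979))/0.0592 = −6.047.
Balancing electrons gives I2(s) + 2 V²⁺(aq) → 2 I⁻(aq) + 2 V³⁺(aq); thus Q = ([I⁻(aq)]^2·[V³⁺(aq)]^2) / [V²⁺(aq)]^2.
Substituting the known concentrations and solving, log [V³⁺(aq)] = 0.311 and [V³⁺(aq)] = 2.0 M.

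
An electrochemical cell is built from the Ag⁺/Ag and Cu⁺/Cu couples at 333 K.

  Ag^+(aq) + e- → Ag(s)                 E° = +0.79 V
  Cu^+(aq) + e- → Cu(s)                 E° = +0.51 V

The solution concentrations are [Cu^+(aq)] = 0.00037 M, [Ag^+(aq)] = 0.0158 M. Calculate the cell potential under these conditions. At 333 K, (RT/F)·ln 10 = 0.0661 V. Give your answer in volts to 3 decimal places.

Since E°(Ag⁺/Ag) > E°(Cu⁺/Cu), Ag⁺/Ag serves as the cathode.
E°cell = E°cat − E°an = +0.79 − (+0.51) = +0.28 V; n = 1.
Balancing gives Ag^+(aq) + Cu(s) → Ag(s) + Cu^+(aq); hence Q = [Cu^+(aq)] / [Ag^+(aq)] = 0.0234 (log Q = −1.630).
By the Nernst equation, E = +0.28 − (0.0661/1)·(−1.630) = +0.388 V.

+0.388 V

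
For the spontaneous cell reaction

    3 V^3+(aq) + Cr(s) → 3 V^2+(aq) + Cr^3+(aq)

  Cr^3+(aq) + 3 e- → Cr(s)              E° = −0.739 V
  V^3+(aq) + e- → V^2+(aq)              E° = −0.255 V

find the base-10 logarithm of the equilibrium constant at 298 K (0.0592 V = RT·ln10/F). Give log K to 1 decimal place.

The V³⁺/V²⁺ couple is reduced (cathode); E°cell = −0.255 − (−0.739) = +0.484 V with n = 3.
At equilibrium E = 0, so log K = nE°cell / 0.0592 = (3)(+0.484) / 0.0592 = 24.5.

log K = 24.5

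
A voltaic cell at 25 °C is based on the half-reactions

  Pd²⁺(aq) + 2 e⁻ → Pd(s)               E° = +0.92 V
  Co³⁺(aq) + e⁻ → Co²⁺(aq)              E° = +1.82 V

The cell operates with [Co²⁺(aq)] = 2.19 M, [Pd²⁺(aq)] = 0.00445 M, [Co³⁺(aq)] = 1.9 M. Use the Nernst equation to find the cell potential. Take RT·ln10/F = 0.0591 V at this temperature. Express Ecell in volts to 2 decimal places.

The Co³⁺/Co²⁺ couple has the more positive E°, so it is the cathode; Pd²⁺/Pd is the anode.
E°cell = E°cat − E°an = +1.82 − (+0.92) = +0.90 V; n = 2.
The balanced reaction is 2 Co³⁺(aq) + Pd(s) → 2 Co²⁺(aq) + Pd²⁺(aq), so Q = ([Co²⁺(aq)]^2·[Pd²⁺(aq)]) / [Co³⁺(aq)]^2 = 0.00591 and log Q = −2.228.
E = E° − (0.0591/n)·log Q = +0.90 − (0.0591/2)(−2.228) = +0.97 V.

+0.97 V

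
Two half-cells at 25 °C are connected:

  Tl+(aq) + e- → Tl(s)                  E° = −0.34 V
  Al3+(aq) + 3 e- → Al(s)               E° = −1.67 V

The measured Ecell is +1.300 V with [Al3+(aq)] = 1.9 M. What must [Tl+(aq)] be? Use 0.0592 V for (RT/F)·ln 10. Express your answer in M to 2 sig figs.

The Tl⁺/Tl couple has the larger reduction potential, so it is the cathode: E°cell = −0.34 − (−1.67) = +1.33 V and n = 3.
From the Nernst equation, log Q = n(E° − E)/0.0592 = 3·(+1.33 − (+1.300))/0.0592 = 1.520.
The balanced reaction is 3 Tl+(aq) + Al(s) → 3 Tl(s) + Al3+(aq), so Q = [Al3+(aq)] / [Tl+(aq)]^3.
Isolating [Tl+(aq)] in Q = 10^{1.520} yields log [Tl+(aq)] = −0.414, i.e. 0.39 M.

0.39 M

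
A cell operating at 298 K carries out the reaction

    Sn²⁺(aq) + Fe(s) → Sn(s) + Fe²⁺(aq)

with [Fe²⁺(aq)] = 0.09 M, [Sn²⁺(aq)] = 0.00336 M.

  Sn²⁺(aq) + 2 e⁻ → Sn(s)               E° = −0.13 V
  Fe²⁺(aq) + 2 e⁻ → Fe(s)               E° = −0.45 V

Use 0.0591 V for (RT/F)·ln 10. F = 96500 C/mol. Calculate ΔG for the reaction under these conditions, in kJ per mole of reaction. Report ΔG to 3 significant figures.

−53.6 kJ/mol

E°cell = −0.13 − (−0.45) = +0.32 V; the balanced reaction transfers n = 2 electrons.
Here Q = [Fe²⁺(aq)] / [Sn²⁺(aq)] = 26.8 (log Q = 1.428), giving E = +0.32 − (0.0591/2)·(1.428) = +0.2778 V.
Then ΔG = −nFE = −2 × 96500 × +0.2778 J/mol = −53.6 kJ/mol.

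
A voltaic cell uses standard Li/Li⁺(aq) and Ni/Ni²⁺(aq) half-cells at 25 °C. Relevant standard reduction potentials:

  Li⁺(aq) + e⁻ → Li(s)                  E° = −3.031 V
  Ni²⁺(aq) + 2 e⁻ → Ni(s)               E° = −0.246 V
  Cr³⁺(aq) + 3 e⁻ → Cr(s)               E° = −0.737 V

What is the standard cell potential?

+2.785 V

The Ni²⁺/Ni couple has the higher E°, so Ni ion is reduced (cathode) and Li is oxidized (anode).
E°cell = E°(cathode) − E°(anode) = −0.246 − (−3.031) = +2.785 V.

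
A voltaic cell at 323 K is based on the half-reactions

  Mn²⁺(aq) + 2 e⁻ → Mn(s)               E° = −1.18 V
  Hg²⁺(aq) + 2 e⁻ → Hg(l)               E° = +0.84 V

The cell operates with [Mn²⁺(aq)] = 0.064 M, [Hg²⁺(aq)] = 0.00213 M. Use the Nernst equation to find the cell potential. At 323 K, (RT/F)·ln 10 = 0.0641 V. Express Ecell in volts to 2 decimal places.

+1.97 V

Since E°(Hg²⁺/Hg) > E°(Mn²⁺/Mn), Hg²⁺/Hg serves as the cathode.
The standard potential is +0.84 − (−1.18) = +2.02 V and the balanced reaction transfers n = 2 electrons.
The balanced reaction is Hg²⁺(aq) + Mn(s) → Hg(l) + Mn²⁺(aq), so Q = [Mn²⁺(aq)] / [Hg²⁺(aq)] = 30 and log Q = 1.478.
By the Nernst equation, E = +2.02 − (0.0641/2)·(1.478) = +1.97 V.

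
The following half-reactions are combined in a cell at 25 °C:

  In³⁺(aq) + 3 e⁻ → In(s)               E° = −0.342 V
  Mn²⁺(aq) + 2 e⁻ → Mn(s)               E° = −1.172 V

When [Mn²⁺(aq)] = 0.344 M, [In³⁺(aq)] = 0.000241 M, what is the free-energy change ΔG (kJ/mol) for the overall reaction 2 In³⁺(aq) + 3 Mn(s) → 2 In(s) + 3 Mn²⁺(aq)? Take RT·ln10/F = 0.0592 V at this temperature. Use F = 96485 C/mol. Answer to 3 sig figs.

With In³⁺/In reduced at the cathode, E°cell = −0.342 − (−1.172) = +0.830 V and n = 6.
Q = [Mn²⁺(aq)]^3 / [In³⁺(aq)]^2 = 7.01×10^5, so log Q = 5.846 and E = +0.830 − (0.0592/6)(5.846) = +0.7723 V.
Finally ΔG = −nFE = −(6)(96485 C/mol)(+0.7723 V) = −447 kJ/mol.

−447 kJ/mol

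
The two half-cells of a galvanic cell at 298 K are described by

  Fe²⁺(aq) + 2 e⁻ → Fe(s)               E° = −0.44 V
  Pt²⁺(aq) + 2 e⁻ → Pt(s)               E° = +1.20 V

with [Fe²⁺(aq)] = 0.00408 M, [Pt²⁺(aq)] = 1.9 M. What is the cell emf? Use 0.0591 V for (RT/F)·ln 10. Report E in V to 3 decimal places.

+1.719 V

The Pt²⁺/Pt couple has the more positive E°, so it is the cathode; Fe²⁺/Fe is the anode.
E°cell = E°cat − E°an = +1.20 − (−0.44) = +1.64 V; n = 2.
For the overall reaction Pt²⁺(aq) + Fe(s) → Pt(s) + Fe²⁺(aq), Q = [Fe²⁺(aq)] / [Pt²⁺(aq)] = 0.00215, giving log Q = −2.668.
By the Nernst equation, E = +1.64 − (0.0591/2)·(−2.668) = +1.719 V.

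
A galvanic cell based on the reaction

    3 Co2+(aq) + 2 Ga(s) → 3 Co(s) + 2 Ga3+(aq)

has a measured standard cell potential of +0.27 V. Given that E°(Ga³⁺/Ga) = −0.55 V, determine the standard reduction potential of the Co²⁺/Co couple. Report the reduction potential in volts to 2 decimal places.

In the reaction as written the Co²⁺/Co couple is reduced (cathode) and Ga³⁺/Ga is oxidized (anode), so E°cell = E°(Co²⁺/Co) − E°(Ga³⁺/Ga).
E°(Co²⁺/Co) = E°cell + E°(anode) = +0.27 + (−0.55) = −0.28 V.

−0.28 V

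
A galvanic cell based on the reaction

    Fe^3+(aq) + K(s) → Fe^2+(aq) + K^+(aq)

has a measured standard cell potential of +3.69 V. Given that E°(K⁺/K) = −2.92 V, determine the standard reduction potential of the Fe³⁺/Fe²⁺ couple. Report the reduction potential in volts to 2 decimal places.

In the reaction as written the Fe³⁺/Fe²⁺ couple is reduced (cathode) and K⁺/K is oxidized (anode), so E°cell = E°(Fe³⁺/Fe²⁺) − E°(K⁺/K).
E°(Fe³⁺/Fe²⁺) = E°cell + E°(anode) = +3.69 + (−2.92) = +0.77 V.

+0.77 V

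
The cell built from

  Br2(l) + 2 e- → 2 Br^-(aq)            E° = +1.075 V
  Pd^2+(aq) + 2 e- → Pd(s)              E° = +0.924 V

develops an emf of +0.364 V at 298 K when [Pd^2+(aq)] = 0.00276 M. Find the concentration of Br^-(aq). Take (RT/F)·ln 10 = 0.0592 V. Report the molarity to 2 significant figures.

0.0048 M

The Br₂/Br⁻ couple has the larger reduction potential, so it is the cathode: E°cell = +1.075 − (+0.924) = +0.151 V and n = 2.
Since E = E° − (0.0592/n)·log Q, log Q = n(E° − E)/0.0592 = −7.196.
The balanced reaction is Br2(l) + Pd(s) → 2 Br^-(aq) + Pd^2+(aq), so Q = [Br^-(aq)]^2·[Pd^2+(aq)].
Substituting the known concentrations and solving, log [Br^-(aq)] = −2.318 and [Br^-(aq)] = 0.0048 M.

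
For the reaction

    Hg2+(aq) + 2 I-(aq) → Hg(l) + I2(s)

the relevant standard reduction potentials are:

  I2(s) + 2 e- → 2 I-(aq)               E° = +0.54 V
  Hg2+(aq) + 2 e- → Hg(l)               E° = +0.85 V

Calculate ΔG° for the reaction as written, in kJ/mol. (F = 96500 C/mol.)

In the reaction as written Hg2+(aq) is reduced, so the Hg²⁺/Hg couple is the cathode and I₂/I⁻ is the anode.
E°cell = +0.85 − (+0.54) = +0.31 V; balancing electrons gives n = 2.
ΔG° = −nFE°cell = −(2)(96500)(+0.31) J/mol = −59.8 kJ/mol.

−59.8 kJ/mol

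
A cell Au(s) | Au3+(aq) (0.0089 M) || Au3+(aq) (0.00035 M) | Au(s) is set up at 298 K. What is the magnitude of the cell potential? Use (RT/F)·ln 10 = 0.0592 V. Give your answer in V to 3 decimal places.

0.028 V

For a concentration cell E°cell = 0, since both electrodes use the same couple.
The compartment with the higher Au3+(aq) concentration (0.0089 M) acts as the cathode; ions are reduced there and produced at the dilute (0.00035 M) anode.
With n = 3, Ecell = −(0.0592/3)·log([dilute]/[conc]) = −(0.0592/3)·log(0.00035/0.0089) = +0.028 V.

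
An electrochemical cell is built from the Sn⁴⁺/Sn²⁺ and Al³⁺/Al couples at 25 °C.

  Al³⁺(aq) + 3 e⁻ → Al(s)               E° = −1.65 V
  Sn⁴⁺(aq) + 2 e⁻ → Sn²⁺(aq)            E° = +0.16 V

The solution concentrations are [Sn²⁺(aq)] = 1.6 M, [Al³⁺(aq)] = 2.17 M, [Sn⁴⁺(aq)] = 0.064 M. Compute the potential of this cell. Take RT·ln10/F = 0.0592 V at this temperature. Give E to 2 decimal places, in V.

+1.76 V

The Sn⁴⁺/Sn²⁺ couple has the more positive E°, so it is the cathode; Al³⁺/Al is the anode.
E°cell = +0.16 − (−1.65) = +1.81 V, with n = 6 electrons transferred.
Balancing gives 3 Sn⁴⁺(aq) + 2 Al(s) → 3 Sn²⁺(aq) + 2 Al³⁺(aq); hence Q = ([Sn²⁺(aq)]^3·[Al³⁺(aq)]^2) / [Sn⁴⁺(aq)]^3 = 7.36×10^4 (log Q = 4.867).
By the Nernst equation, E = +1.81 − (0.0592/6)·(4.867) = +1.76 V.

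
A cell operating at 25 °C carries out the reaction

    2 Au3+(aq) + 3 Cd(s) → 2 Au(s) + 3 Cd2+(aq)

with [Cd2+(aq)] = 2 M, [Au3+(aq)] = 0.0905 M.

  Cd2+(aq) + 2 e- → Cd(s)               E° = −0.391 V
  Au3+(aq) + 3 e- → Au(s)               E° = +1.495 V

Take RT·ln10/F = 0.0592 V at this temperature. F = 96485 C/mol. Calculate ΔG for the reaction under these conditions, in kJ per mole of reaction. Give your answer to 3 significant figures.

E°cell = +1.495 − (−0.391) = +1.886 V; the balanced reaction transfers n = 6 electrons.
Here Q = [Cd2+(aq)]^3 / [Au3+(aq)]^2 = 977 (log Q = 2.990), giving E = +1.886 − (0.0592/6)·(2.990) = +1.8565 V.
Finally ΔG = −nFE = −(6)(96485 C/mol)(+1.8565 V) = −1070 kJ/mol.

−1070 kJ/mol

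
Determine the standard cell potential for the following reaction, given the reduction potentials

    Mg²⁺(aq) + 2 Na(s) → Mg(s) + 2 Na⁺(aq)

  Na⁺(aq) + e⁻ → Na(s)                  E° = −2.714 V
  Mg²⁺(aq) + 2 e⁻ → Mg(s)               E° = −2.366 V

In the reaction as written, Mg²⁺(aq) is reduced (cathode) and Na⁺(aq) is produced by oxidation at the anode.
E°cell = E°(cathode) − E°(anode) = −2.366 − (−2.714) = +0.348 V.
The positive value indicates the reaction is spontaneous as written.

+0.348 V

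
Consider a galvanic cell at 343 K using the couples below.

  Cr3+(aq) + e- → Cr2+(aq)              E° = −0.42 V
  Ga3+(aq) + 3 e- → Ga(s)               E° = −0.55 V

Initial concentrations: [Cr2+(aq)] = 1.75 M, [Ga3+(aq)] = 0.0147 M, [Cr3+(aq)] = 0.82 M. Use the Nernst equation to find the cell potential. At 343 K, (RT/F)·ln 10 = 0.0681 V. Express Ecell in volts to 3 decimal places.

+0.149 V

Since E°(Cr³⁺/Cr²⁺) > E°(Ga³⁺/Ga), Cr³⁺/Cr²⁺ serves as the cathode.
E°cell = −0.42 − (−0.55) = +0.13 V, with n = 3 electrons transferred.
The balanced reaction is 3 Cr3+(aq) + Ga(s) → 3 Cr2+(aq) + Ga3+(aq), so Q = ([Cr2+(aq)]^3·[Ga3+(aq)]) / [Cr3+(aq)]^3 = 0.143 and log Q = −0.845.
By the Nernst equation, E = +0.13 − (0.0681/3)·(−0.845) = +0.149 V.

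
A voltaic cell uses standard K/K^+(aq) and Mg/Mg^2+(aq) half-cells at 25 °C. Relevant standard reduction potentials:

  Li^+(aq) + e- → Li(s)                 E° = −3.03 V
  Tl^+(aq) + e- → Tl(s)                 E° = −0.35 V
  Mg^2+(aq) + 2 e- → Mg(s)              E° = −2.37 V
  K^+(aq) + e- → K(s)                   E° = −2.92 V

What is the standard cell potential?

Of the two couples in this cell, the one with the more positive reduction potential is reduced at the cathode: here that is Mg²⁺/Mg (−2.37 V); K⁺/K (−2.92 V) is the anode.
E°cell = E°(cathode) − E°(anode) = −2.37 − (−2.92) = +0.55 V.

+0.55 V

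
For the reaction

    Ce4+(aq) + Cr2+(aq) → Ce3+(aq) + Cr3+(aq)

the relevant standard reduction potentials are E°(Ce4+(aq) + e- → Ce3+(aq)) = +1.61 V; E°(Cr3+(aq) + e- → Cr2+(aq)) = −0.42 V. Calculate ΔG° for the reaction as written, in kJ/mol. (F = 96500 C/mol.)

In the reaction as written Ce4+(aq) is reduced, so the Ce⁴⁺/Ce³⁺ couple is the cathode and Cr³⁺/Cr²⁺ is the anode.
E°cell = +1.61 − (−0.42) = +2.03 V; balancing electrons gives n = 1.
ΔG° = −nFE°cell = −(1)(96500)(+2.03) J/mol = −196 kJ/mol.

−196 kJ/mol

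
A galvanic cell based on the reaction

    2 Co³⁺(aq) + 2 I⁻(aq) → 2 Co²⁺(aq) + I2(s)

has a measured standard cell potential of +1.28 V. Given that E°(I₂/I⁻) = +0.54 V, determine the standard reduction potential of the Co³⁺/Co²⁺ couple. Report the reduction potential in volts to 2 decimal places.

+1.82 V

In the reaction as written the Co³⁺/Co²⁺ couple is reduced (cathode) and I₂/I⁻ is oxidized (anode), so E°cell = E°(Co³⁺/Co²⁺) − E°(I₂/I⁻).
E°(Co³⁺/Co²⁺) = E°cell + E°(anode) = +1.28 + (+0.54) = +1.82 V.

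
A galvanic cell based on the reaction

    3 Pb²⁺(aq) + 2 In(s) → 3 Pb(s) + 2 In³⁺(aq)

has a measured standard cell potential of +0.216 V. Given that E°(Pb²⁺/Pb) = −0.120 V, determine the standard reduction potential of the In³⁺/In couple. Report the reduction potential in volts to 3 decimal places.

In the reaction as written the Pb²⁺/Pb couple is reduced (cathode) and In³⁺/In is oxidized (anode), so E°cell = E°(Pb²⁺/Pb) − E°(In³⁺/In).
E°(In³⁺/In) = E°(cathode) − E°cell = −0.120 − (+0.216) = −0.336 V.

−0.336 V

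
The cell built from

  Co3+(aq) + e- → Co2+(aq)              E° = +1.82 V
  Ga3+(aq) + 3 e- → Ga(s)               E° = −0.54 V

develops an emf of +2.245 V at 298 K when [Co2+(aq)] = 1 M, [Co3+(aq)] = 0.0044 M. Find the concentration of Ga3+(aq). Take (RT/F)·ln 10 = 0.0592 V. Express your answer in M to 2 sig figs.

With Co³⁺/Co²⁺ at the cathode and Ga³⁺/Ga at the anode, E°cell = +1.82 − (−0.54) = +2.36 V (n = 3).
Rearranging E = E° − (0.0592/n)·log Q gives log Q = 3(+2.36 − (+2.245))/0.0592 = 5.828.
For 3 Co3+(aq) + Ga(s) → 3 Co2+(aq) + Ga3+(aq), the reaction quotient is Q = ([Co2+(aq)]^3·[Ga3+(aq)]) / [Co3+(aq)]^3.
Substituting the known concentrations and solving, log [Ga3+(aq)] = −1.242 and [Ga3+(aq)] = 0.057 M.

0.057 M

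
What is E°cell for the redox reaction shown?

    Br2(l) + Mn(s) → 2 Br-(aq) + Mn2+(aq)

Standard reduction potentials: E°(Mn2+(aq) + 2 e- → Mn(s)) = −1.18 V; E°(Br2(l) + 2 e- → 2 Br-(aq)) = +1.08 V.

+2.26 V

Br2(l) gains electrons, so the Br₂/Br⁻ couple is the cathode; the Mn²⁺/Mn couple is the anode.
E°cell = E°(cathode) − E°(anode) = +1.08 − (−1.18) = +2.26 V.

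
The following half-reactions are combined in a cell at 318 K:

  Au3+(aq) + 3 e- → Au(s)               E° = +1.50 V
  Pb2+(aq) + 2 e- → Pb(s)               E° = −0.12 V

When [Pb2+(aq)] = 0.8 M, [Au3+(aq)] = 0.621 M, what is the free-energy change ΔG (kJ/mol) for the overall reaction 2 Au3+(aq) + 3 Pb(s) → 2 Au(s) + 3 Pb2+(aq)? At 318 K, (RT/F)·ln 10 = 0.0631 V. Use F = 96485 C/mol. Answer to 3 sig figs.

The standard cell potential is +1.50 − (−0.12) = +1.62 V, with n = 6 electrons in the balanced equation.
The reaction quotient is [Pb2+(aq)]^3 / [Au3+(aq)]^2 = 1.33; by Nernst, E = +1.62 − (0.0631/6)(0.123) = +1.6187 V.
Finally ΔG = −nFE = −(6)(96485 C/mol)(+1.6187 V) = −937 kJ/mol.

−937 kJ/mol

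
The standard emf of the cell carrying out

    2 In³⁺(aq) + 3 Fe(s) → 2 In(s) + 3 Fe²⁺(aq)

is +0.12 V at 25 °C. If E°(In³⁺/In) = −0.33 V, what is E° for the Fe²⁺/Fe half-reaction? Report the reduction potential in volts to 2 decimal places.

−0.45 V

In the reaction as written the In³⁺/In couple is reduced (cathode) and Fe²⁺/Fe is oxidized (anode), so E°cell = E°(In³⁺/In) − E°(Fe²⁺/Fe).
E°(Fe²⁺/Fe) = E°(cathode) − E°cell = −0.33 − (+0.12) = −0.45 V.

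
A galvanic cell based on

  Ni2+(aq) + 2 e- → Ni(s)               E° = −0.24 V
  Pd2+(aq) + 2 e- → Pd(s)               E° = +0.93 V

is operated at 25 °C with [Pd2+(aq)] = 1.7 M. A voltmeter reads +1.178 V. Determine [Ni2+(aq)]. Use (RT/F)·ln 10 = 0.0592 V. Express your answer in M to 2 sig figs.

0.91 M

Pd²⁺/Pd is the cathode (higher E°); E°cell = +0.93 − (−0.24) = +1.17 V with n = 2.
Rearranging E = E° − (0.0592/n)·log Q gives log Q = 2(+1.17 − (+1.178))/0.0592 = −0.270.
Balancing electrons gives Pd2+(aq) + Ni(s) → Pd(s) + Ni2+(aq); thus Q = [Ni2+(aq)] / [Pd2+(aq)].
Substituting the known concentrations and solving, log [Ni2+(aq)] = −0.040 and [Ni2+(aq)] = 0.91 M.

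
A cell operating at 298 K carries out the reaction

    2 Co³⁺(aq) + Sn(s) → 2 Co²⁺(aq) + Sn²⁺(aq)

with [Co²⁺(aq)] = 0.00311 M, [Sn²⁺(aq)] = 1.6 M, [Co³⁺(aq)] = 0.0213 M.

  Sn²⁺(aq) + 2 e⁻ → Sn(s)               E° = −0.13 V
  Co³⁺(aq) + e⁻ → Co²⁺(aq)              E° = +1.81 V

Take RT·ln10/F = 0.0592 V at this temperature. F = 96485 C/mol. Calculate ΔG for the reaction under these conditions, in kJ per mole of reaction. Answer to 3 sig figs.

−383 kJ/mol

With Co³⁺/Co²⁺ reduced at the cathode, E°cell = +1.81 − (−0.13) = +1.94 V and n = 2.
Here Q = ([Co²⁺(aq)]^2·[Sn²⁺(aq)]) / [Co³⁺(aq)]^2 = 0.0341 (log Q = −1.467), giving E = +1.94 − (0.0592/2)·(−1.467) = +1.9834 V.
Then ΔG = −nFE = −2 × 96485 × +1.9834 J/mol = −383 kJ/mol.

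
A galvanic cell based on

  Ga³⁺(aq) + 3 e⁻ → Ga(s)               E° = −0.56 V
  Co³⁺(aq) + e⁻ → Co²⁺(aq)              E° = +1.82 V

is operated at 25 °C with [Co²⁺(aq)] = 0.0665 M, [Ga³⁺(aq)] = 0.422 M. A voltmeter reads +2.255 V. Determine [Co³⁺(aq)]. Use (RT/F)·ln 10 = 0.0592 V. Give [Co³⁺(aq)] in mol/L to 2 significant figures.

With Co³⁺/Co²⁺ at the cathode and Ga³⁺/Ga at the anode, E°cell = +1.82 − (−0.56) = +2.38 V (n = 3).
Since E = E° − (0.0592/n)·log Q, log Q = n(E° − E)/0.0592 = 6.334.
Balancing electrons gives 3 Co³⁺(aq) + Ga(s) → 3 Co²⁺(aq) + Ga³⁺(aq); thus Q = ([Co²⁺(aq)]^3·[Ga³⁺(aq)]) / [Co³⁺(aq)]^3.
Isolating [Co³⁺(aq)] in Q = 10^{6.334} yields log [Co³⁺(aq)] = −3.413, i.e. 0.00039 M.

0.00039 M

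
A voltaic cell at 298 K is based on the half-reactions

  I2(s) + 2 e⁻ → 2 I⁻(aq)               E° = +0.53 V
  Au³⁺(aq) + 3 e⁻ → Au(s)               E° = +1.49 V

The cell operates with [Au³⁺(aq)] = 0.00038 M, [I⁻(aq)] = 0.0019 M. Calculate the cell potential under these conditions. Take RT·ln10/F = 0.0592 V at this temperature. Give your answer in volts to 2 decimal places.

+0.73 V

The Au³⁺/Au couple has the more positive E°, so it is the cathode; I₂/I⁻ is the anode.
E°cell = E°cat − E°an = +1.49 − (+0.53) = +0.96 V; n = 6.
Balancing gives 2 Au³⁺(aq) + 6 I⁻(aq) → 2 Au(s) + 3 I2(s); hence Q = 1 / ([Au³⁺(aq)]^2·[I⁻(aq)]^6) = 1.47×10^23 (log Q = 23.168).
E = E° − (0.0592/n)·log Q = +0.96 − (0.0592/6)(23.168) = +0.73 V.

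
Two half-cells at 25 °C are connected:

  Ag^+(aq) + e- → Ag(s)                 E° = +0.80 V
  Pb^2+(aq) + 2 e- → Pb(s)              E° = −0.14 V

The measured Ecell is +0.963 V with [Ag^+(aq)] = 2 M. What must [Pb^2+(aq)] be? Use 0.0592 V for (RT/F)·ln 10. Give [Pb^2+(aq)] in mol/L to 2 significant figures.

With Ag⁺/Ag at the cathode and Pb²⁺/Pb at the anode, E°cell = +0.80 − (−0.14) = +0.94 V (n = 2).
Since E = E° − (0.0592/n)·log Q, log Q = n(E° − E)/0.0592 = −0.777.
The balanced reaction is 2 Ag^+(aq) + Pb(s) → 2 Ag(s) + Pb^2+(aq), so Q = [Pb^2+(aq)] / [Ag^+(aq)]^2.
Substituting the known concentrations and solving, log [Pb^2+(aq)] = −0.175 and [Pb^2+(aq)] = 0.67 M.

0.67 M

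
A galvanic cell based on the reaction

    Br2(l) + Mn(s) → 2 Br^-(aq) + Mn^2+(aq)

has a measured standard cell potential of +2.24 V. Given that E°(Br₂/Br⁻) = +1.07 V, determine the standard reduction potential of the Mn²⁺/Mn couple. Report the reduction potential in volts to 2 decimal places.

−1.17 V

In the reaction as written the Br₂/Br⁻ couple is reduced (cathode) and Mn²⁺/Mn is oxidized (anode), so E°cell = E°(Br₂/Br⁻) − E°(Mn²⁺/Mn).
E°(Mn²⁺/Mn) = E°(cathode) − E°cell = +1.07 − (+2.24) = −1.17 V.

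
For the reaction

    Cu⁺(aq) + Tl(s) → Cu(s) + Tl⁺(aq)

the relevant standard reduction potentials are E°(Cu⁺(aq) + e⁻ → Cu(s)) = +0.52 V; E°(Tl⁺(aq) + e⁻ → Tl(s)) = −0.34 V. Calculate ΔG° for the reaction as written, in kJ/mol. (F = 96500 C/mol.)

−83.0 kJ/mol

In the reaction as written Cu⁺(aq) is reduced, so the Cu⁺/Cu couple is the cathode and Tl⁺/Tl is the anode.
E°cell = +0.52 − (−0.34) = +0.86 V; balancing electrons gives n = 1.
ΔG° = −nFE°cell = −(1)(96500)(+0.86) J/mol = −83.0 kJ/mol.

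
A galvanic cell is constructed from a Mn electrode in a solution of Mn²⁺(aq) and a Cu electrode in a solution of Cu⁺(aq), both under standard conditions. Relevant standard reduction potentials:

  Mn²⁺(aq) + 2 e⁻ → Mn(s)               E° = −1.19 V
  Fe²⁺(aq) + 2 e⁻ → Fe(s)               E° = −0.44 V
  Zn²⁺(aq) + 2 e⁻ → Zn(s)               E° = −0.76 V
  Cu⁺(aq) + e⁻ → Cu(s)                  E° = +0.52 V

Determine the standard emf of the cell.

The Cu⁺/Cu couple has the higher E°, so Cu ion is reduced (cathode) and Mn is oxidized (anode).
E°cell = E°(cathode) − E°(anode) = +0.52 − (−1.19) = +1.71 V.

+1.71 V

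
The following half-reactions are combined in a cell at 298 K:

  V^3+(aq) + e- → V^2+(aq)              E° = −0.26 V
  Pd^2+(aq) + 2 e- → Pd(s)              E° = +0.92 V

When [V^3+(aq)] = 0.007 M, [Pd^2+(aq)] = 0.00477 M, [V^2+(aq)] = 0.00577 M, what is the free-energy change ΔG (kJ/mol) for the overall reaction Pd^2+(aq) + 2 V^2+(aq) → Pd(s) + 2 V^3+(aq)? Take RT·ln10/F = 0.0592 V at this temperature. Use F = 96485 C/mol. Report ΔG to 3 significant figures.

E°cell = +0.92 − (−0.26) = +1.18 V; the balanced reaction transfers n = 2 electrons.
Q = [V^3+(aq)]^2 / ([Pd^2+(aq)]·[V^2+(aq)]^2) = 309, so log Q = 2.489 and E = +1.18 − (0.0592/2)(2.489) = +1.1063 V.
ΔG = −nFE = −(2)(96485)(+1.1063) J/mol = −213 kJ/mol.

−213 kJ/mol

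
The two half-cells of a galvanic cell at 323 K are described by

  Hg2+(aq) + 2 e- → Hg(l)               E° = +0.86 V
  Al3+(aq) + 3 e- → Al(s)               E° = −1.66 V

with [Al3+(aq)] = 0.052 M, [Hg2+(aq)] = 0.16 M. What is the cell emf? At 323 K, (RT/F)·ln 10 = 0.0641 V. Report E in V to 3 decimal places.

+2.522 V

Since E°(Hg²⁺/Hg) > E°(Al³⁺/Al), Hg²⁺/Hg serves as the cathode.
The standard potential is +0.86 − (−1.66) = +2.52 V and the balanced reaction transfers n = 6 electrons.
The balanced reaction is 3 Hg2+(aq) + 2 Al(s) → 3 Hg(l) + 2 Al3+(aq), so Q = [Al3+(aq)]^2 / [Hg2+(aq)]^3 = 0.66 and log Q = −0.180.
E = E° − (0.0641/n)·log Q = +2.52 − (0.0641/6)(−0.180) = +2.522 V.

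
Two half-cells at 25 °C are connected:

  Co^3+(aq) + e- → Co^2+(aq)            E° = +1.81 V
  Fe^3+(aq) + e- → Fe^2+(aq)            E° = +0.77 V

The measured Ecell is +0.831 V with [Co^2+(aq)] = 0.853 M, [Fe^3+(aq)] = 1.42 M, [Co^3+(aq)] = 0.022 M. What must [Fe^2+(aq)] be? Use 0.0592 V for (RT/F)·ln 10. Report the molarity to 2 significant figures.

0.016 M

With Co³⁺/Co²⁺ at the cathode and Fe³⁺/Fe²⁺ at the anode, E°cell = +1.81 − (+0.77) = +1.04 V (n = 1).
From the Nernst equation, log Q = n(E° − E)/0.0592 = 1·(+1.04 − (+0.831))/0.0592 = 3.530.
The balanced reaction is Co^3+(aq) + Fe^2+(aq) → Co^2+(aq) + Fe^3+(aq), so Q = ([Co^2+(aq)]·[Fe^3+(aq)]) / ([Co^3+(aq)]·[Fe^2+(aq)]).
Isolating [Fe^2+(aq)] in Q = 10^{3.530} yields log [Fe^2+(aq)] = −1.789, i.e. 0.016 M.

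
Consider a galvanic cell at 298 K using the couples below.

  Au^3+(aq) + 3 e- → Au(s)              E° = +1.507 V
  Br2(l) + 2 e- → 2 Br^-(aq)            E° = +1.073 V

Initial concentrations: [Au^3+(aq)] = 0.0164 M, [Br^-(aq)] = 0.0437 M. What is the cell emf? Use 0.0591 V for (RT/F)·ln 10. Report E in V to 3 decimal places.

The Au³⁺/Au couple has the more positive E°, so it is the cathode; Br₂/Br⁻ is the anode.
E°cell = E°cat − E°an = +1.507 − (+1.073) = +0.434 V; n = 6.
Balancing gives 2 Au^3+(aq) + 6 Br^-(aq) → 2 Au(s) + 3 Br2(l); hence Q = 1 / ([Au^3+(aq)]^2·[Br^-(aq)]^6) = 5.34×10^11 (log Q = 11.727).
By the Nernst equation, E = +0.434 − (0.0591/6)·(11.727) = +0.318 V.

+0.318 V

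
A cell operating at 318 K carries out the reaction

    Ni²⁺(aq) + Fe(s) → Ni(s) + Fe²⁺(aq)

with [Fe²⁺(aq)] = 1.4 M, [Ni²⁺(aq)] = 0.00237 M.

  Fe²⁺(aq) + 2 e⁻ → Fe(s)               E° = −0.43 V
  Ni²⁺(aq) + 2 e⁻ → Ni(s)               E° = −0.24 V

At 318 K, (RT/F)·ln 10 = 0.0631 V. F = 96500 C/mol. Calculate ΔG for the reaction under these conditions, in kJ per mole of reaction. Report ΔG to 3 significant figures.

−19.8 kJ/mol

E°cell = −0.24 − (−0.43) = +0.19 V; the balanced reaction transfers n = 2 electrons.
The reaction quotient is [Fe²⁺(aq)] / [Ni²⁺(aq)] = 591; by Nernst, E = +0.19 − (0.0631/2)(2.771) = +0.1026 V.
Then ΔG = −nFE = −2 × 96500 × +0.1026 J/mol = −19.8 kJ/mol.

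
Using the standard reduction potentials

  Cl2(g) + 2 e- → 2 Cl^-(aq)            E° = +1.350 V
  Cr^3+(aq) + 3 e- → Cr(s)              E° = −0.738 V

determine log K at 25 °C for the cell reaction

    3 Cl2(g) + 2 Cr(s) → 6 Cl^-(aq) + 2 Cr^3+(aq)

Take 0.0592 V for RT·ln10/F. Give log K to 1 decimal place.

log K = 211.6

The Cl₂/Cl⁻ couple is reduced (cathode); E°cell = +1.350 − (−0.738) = +2.088 V with n = 6.
At equilibrium E = 0, so log K = nE°cell / 0.0592 = (6)(+2.088) / 0.0592 = 211.6.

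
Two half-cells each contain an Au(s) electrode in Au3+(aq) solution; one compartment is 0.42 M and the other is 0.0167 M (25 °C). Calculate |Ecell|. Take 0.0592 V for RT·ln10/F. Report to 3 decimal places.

For a concentration cell E°cell = 0, since both electrodes use the same couple.
The compartment with the higher Au3+(aq) concentration (0.42 M) acts as the cathode; ions are reduced there and produced at the dilute (0.0167 M) anode.
With n = 3, Ecell = −(0.0592/3)·log([dilute]/[conc]) = −(0.0592/3)·log(0.0167/0.42) = +0.028 V.

0.028 V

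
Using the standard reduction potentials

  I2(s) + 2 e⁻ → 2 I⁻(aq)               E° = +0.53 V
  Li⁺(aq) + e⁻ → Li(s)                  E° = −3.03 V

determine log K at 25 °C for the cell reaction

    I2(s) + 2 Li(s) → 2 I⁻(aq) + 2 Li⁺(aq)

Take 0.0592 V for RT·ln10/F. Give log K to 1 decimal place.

The I₂/I⁻ couple is reduced (cathode); E°cell = +0.53 − (−3.03) = +3.56 V with n = 2.
At equilibrium E = 0, so log K = nE°cell / 0.0592 = (2)(+3.56) / 0.0592 = 120.3.

log K = 120.3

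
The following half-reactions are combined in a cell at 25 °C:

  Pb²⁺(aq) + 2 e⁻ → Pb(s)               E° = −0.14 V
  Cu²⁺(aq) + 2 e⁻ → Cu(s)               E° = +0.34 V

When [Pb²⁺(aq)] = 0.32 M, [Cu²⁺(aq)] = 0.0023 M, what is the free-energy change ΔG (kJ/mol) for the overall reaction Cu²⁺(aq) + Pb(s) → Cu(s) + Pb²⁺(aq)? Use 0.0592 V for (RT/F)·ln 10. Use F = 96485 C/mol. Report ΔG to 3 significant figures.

With Cu²⁺/Cu reduced at the cathode, E°cell = +0.34 − (−0.14) = +0.48 V and n = 2.
Q = [Pb²⁺(aq)] / [Cu²⁺(aq)] = 139, so log Q = 2.143 and E = +0.48 − (0.0592/2)(2.143) = +0.4166 V.
Finally ΔG = −nFE = −(2)(96485 C/mol)(+0.4166 V) = −80.4 kJ/mol.

−80.4 kJ/mol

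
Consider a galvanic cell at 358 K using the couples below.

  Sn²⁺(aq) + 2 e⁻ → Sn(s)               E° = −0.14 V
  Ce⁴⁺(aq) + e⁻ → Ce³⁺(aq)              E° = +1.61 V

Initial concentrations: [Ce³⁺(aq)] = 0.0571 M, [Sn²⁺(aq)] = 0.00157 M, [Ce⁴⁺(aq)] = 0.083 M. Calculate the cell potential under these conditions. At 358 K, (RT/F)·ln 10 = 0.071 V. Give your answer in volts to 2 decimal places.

Ce⁴⁺/Ce³⁺ is reduced (cathode, E° = +1.61 V) and Sn²⁺/Sn is oxidized (anode).
The standard potential is +1.61 − (−0.14) = +1.75 V and the balanced reaction transfers n = 2 electrons.
The balanced reaction is 2 Ce⁴⁺(aq) + Sn(s) → 2 Ce³⁺(aq) + Sn²⁺(aq), so Q = ([Ce³⁺(aq)]^2·[Sn²⁺(aq)]) / [Ce⁴⁺(aq)]^2 = 0.000743 and log Q = −3.129.
Applying E = E° − (RT ln10/nF)·log Q gives +1.75 − (0.071/2)(−3.129) = +1.86 V.

+1.86 V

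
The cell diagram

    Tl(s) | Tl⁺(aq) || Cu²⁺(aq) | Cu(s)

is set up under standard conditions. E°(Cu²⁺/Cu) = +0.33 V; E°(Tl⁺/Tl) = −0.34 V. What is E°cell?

+0.67 V

By convention the left-hand electrode in cell notation is the anode (oxidation) and the right-hand electrode is the cathode (reduction).
E°cell = E°(right) − E°(left) = +0.33 − (−0.34) = +0.67 V.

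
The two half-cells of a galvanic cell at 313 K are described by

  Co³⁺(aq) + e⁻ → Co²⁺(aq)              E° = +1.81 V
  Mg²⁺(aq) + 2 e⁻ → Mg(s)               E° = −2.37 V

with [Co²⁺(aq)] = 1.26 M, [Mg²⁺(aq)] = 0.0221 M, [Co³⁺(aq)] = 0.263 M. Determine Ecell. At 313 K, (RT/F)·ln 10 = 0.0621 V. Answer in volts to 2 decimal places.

Co³⁺/Co²⁺ is reduced (cathode, E° = +1.81 V) and Mg²⁺/Mg is oxidized (anode).
The standard potential is +1.81 − (−2.37) = +4.18 V and the balanced reaction transfers n = 2 electrons.
For the overall reaction 2 Co³⁺(aq) + Mg(s) → 2 Co²⁺(aq) + Mg²⁺(aq), Q = ([Co²⁺(aq)]^2·[Mg²⁺(aq)]) / [Co³⁺(aq)]^2 = 0.507, giving log Q = −0.295.
E = E° − (0.0621/n)·log Q = +4.18 − (0.0621/2)(−0.295) = +4.19 V.

+4.19 V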